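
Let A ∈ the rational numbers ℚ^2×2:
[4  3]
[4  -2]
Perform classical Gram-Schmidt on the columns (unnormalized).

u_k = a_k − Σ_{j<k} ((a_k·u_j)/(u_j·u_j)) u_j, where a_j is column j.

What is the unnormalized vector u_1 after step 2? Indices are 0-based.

u_1 = (5/2, -5/2)

Step 1: u_0 = a_0 = (4, 4).
Step 2: u_1 = a_1 − (1/8)·u_0 = (5/2, -5/2).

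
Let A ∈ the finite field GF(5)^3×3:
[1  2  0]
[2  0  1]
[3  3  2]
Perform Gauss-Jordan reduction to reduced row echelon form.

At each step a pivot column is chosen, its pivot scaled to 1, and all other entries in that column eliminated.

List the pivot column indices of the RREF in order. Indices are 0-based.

pivot columns: 0, 1

step 1: normalize row 0 (÷1) = (1, 2, 0)
  row 1: subtract 2×row0 = (0, 1, 1)
  row 2: subtract 3×row0 = (0, 2, 2)
step 2: normalize row 1 (÷1) = (0, 1, 1)
  row 0: subtract 2×row1 = (1, 0, 3)
  row 2: subtract 2×row1 = (0, 0, 0)
skip col 2 (zero from row 2)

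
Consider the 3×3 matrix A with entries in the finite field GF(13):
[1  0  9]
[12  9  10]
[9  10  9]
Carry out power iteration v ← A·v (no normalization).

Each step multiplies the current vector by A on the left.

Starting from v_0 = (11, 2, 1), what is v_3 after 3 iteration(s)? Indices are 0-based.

v_0 = (11, 2, 1).
v_1 = A·v_0 = (7, 4, 11).
v_2 = A·v_1 = (2, 9, 7).
v_3 = A·v_2 = (0, 6, 2).

v_3 = (0, 6, 2)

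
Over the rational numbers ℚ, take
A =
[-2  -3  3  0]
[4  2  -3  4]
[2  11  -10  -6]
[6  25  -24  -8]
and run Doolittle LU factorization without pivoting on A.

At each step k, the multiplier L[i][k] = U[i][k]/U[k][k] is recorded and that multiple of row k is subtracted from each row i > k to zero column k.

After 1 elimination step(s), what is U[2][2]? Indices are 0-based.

U[2][2] = -7

Step 1: pivot at (0,0) is -2.
  row1 ← row1 − (-2)·row0  ⇒  L[1][0]=-2, U row1=(0, -4, 3, 4)
  row2 ← row2 − (-1)·row0  ⇒  L[2][0]=-1, U row2=(0, 8, -7, -6)
  row3 ← row3 − (-3)·row0  ⇒  L[3][0]=-3, U row3=(0, 16, -15, -8)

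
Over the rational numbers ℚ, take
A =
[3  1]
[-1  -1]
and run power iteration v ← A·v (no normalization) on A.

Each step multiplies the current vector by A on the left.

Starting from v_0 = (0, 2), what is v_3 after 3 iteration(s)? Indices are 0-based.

v_0 = (0, 2).
v_1 = A·v_0 = (2, -2).
v_2 = A·v_1 = (4, 0).
v_3 = A·v_2 = (12, -4).

v_3 = (12, -4)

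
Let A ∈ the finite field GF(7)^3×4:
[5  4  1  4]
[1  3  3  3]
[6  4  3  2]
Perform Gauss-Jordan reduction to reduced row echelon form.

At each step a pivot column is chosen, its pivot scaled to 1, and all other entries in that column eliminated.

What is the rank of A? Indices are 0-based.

rank = 3

step 1: normalize row 0 (÷5) = (1, 5, 3, 5)
  row 1: subtract 1×row0 = (0, 5, 0, 5)
  row 2: subtract 6×row0 = (0, 2, 6, 0)
step 2: normalize row 1 (÷5) = (0, 1, 0, 1)
  row 0: subtract 5×row1 = (1, 0, 3, 0)
  row 2: subtract 2×row1 = (0, 0, 6, 5)
step 3: normalize row 2 (÷6) = (0, 0, 1, 2)
  row 0: subtract 3×row2 = (1, 0, 0, 1)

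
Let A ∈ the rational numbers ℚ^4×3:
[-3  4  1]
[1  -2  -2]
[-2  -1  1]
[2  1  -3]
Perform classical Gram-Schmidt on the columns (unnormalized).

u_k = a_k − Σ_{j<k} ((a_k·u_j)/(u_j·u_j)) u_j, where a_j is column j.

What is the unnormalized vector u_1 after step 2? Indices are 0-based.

u_1 = (7/3, -13/9, -19/9, 19/9)

Step 1: u_0 = a_0 = (-3, 1, -2, 2).
Step 2: u_1 = a_1 − (-5/9)·u_0 = (7/3, -13/9, -19/9, 19/9).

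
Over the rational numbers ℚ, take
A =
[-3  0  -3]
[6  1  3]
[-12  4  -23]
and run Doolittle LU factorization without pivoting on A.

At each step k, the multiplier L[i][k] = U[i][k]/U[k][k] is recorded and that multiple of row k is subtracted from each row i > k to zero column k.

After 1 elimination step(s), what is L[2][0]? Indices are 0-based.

L[2][0] = 4

[col 0] pivot -3
  R1 -= -2*R0 → (0, 1, -3)  (L[1][0] := -2)
  R2 -= 4*R0 → (0, 4, -11)  (L[2][0] := 4)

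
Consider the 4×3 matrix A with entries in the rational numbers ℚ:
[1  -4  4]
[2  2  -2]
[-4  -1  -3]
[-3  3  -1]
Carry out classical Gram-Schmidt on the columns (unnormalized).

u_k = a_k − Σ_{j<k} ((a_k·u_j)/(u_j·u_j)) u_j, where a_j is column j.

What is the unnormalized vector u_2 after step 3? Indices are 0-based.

Step 1: u_0 = a_0 = (1, 2, -4, -3).
Step 2: u_1 = a_1 − (-1/6)·u_0 = (-23/6, 7/3, -5/3, 5/2).
Step 3: u_2 = a_2 − (1/2)·u_0 − (-3/5)·u_1 = (6/5, -8/5, -2, 2).

u_2 = (6/5, -8/5, -2, 2)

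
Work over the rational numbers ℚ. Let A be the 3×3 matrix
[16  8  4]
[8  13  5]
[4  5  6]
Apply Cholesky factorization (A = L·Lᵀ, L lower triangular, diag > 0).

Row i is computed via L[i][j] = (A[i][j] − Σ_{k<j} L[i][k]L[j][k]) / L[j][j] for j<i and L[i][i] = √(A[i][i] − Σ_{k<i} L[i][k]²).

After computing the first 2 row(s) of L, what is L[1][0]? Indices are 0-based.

L[1][0] = 2

Step 1: L[0][0] = √(16) = 4.
  L[1][0] = (8) / L[0][0] = 2.
Step 2: L[1][1] = √(9) = 3.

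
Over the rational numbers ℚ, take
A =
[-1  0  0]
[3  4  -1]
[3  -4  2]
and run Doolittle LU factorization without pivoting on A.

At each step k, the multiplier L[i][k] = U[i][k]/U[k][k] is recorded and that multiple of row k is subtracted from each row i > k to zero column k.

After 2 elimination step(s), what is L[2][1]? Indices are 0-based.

k=0: U[0][0]=-1
  eliminate (1,0): mult=-3, new row 1: (0, 4, -1); set L[1][0]=-3
  eliminate (2,0): mult=-3, new row 2: (0, -4, 2); set L[2][0]=-3
k=1: U[1][1]=4
  eliminate (2,1): mult=-1, new row 2: (0, 0, 1); set L[2][1]=-1

L[2][1] = -1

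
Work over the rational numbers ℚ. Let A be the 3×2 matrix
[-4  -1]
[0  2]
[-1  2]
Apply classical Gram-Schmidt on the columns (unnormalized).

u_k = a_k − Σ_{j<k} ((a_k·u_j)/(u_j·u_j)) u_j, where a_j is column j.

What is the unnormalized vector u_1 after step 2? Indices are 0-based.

u_1 = (-9/17, 2, 36/17)

Step 1: u_0 = a_0 = (-4, 0, -1).
Step 2: u_1 = a_1 − (2/17)·u_0 = (-9/17, 2, 36/17).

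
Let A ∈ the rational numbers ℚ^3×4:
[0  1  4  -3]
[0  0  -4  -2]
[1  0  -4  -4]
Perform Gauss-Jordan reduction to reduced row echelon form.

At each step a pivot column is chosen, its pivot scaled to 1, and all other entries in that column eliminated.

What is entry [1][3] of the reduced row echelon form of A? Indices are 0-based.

[1] R0 <-> R2
[1] R0 /= 1  ⇒  (1, 0, -4, -4)
[2] R1 <-> R2
[2] R1 /= 1  ⇒  (0, 1, 4, -3)
[3] R2 /= -4  ⇒  (0, 0, 1, 1/2)
     R0 -= -4·R2  ⇒  (1, 0, 0, -2)
     R1 -= 4·R2  ⇒  (0, 1, 0, -5)

M[1][3] = -5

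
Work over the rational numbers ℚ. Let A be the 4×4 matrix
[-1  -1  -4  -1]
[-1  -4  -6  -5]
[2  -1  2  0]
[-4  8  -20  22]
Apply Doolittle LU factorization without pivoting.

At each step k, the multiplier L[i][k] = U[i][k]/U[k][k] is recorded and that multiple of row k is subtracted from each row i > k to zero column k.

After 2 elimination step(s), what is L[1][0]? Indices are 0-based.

[col 0] pivot -1
  R1 -= 1*R0 → (0, -3, -2, -4)  (L[1][0] := 1)
  R2 -= -2*R0 → (0, -3, -6, -2)  (L[2][0] := -2)
  R3 -= 4*R0 → (0, 12, -4, 26)  (L[3][0] := 4)
[col 1] pivot -3
  R2 -= 1*R1 → (0, 0, -4, 2)  (L[2][1] := 1)
  R3 -= -4*R1 → (0, 0, -12, 10)  (L[3][1] := -4)

L[1][0] = 1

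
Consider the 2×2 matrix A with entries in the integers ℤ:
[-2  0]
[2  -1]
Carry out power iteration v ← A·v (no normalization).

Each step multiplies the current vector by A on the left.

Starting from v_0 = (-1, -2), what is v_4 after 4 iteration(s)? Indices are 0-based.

v_0 = (-1, -2).
v_1 = A·v_0 = (2, 0).
v_2 = A·v_1 = (-4, 4).
v_3 = A·v_2 = (8, -12).
v_4 = A·v_3 = (-16, 28).

v_4 = (-16, 28)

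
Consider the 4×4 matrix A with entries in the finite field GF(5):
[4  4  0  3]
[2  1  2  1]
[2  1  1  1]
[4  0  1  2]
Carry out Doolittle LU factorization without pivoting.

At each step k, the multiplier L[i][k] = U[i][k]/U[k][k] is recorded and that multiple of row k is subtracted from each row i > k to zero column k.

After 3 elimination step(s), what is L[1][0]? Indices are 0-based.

[col 0] pivot 4
  R1 -= 3*R0 → (0, 4, 2, 2)  (L[1][0] := 3)
  R2 -= 3*R0 → (0, 4, 1, 2)  (L[2][0] := 3)
  R3 -= 1*R0 → (0, 1, 1, 4)  (L[3][0] := 1)
[col 1] pivot 4
  R2 -= 1*R1 → (0, 0, 4, 0)  (L[2][1] := 1)
  R3 -= 4*R1 → (0, 0, 3, 1)  (L[3][1] := 4)
[col 2] pivot 4
  R3 -= 2*R2 → (0, 0, 0, 1)  (L[3][2] := 2)

L[1][0] = 3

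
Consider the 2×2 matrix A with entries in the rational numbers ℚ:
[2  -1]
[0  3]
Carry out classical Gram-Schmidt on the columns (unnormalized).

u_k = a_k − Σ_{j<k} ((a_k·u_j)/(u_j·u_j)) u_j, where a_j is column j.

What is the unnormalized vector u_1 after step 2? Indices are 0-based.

u_1 = (0, 3)

Step 1: u_0 = a_0 = (2, 0).
Step 2: u_1 = a_1 − (-1/2)·u_0 = (0, 3).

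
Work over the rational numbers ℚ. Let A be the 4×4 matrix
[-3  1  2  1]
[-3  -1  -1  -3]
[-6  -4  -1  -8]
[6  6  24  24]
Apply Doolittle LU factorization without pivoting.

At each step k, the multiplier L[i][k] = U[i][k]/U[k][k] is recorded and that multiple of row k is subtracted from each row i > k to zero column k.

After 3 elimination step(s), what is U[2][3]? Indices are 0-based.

k=0: U[0][0]=-3
  eliminate (1,0): mult=1, new row 1: (0, -2, -3, -4); set L[1][0]=1
  eliminate (2,0): mult=2, new row 2: (0, -6, -5, -10); set L[2][0]=2
  eliminate (3,0): mult=-2, new row 3: (0, 8, 28, 26); set L[3][0]=-2
k=1: U[1][1]=-2
  eliminate (2,1): mult=3, new row 2: (0, 0, 4, 2); set L[2][1]=3
  eliminate (3,1): mult=-4, new row 3: (0, 0, 16, 10); set L[3][1]=-4
k=2: U[2][2]=4
  eliminate (3,2): mult=4, new row 3: (0, 0, 0, 2); set L[3][2]=4

U[2][3] = 2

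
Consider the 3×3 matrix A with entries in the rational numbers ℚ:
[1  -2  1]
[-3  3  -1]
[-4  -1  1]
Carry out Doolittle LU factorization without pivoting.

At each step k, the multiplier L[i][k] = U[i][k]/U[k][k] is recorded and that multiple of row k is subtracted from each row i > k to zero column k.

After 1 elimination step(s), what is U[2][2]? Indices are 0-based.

[col 0] pivot 1
  R1 -= -3*R0 → (0, -3, 2)  (L[1][0] := -3)
  R2 -= -4*R0 → (0, -9, 5)  (L[2][0] := -4)

U[2][2] = 5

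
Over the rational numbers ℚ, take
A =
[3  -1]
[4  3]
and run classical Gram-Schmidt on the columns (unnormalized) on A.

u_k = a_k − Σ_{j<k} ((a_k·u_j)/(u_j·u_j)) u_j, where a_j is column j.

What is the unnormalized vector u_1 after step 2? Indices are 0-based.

u_1 = (-52/25, 39/25)

Step 1: u_0 = a_0 = (3, 4).
Step 2: u_1 = a_1 − (9/25)·u_0 = (-52/25, 39/25).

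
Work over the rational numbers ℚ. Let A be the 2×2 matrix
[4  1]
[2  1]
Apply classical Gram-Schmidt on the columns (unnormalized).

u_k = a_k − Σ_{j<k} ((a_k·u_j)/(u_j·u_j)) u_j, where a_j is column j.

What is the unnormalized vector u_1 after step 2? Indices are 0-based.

u_1 = (-1/5, 2/5)

Step 1: u_0 = a_0 = (4, 2).
Step 2: u_1 = a_1 − (3/10)·u_0 = (-1/5, 2/5).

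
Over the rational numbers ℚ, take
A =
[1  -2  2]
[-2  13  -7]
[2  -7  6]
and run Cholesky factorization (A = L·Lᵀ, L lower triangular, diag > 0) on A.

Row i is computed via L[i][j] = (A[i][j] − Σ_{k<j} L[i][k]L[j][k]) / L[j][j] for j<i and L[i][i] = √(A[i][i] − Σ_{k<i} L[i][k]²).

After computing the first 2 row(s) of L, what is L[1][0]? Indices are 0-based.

Step 1: L[0][0] = √(1) = 1.
  L[1][0] = (-2) / L[0][0] = -2.
Step 2: L[1][1] = √(9) = 3.

L[1][0] = -2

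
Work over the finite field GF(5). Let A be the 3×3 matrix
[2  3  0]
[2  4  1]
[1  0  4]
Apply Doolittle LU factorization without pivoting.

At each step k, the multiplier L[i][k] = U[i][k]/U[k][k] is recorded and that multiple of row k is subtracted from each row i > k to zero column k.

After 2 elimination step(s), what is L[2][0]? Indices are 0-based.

k=0: U[0][0]=2
  eliminate (1,0): mult=1, new row 1: (0, 1, 1); set L[1][0]=1
  eliminate (2,0): mult=3, new row 2: (0, 1, 4); set L[2][0]=3
k=1: U[1][1]=1
  eliminate (2,1): mult=1, new row 2: (0, 0, 3); set L[2][1]=1

L[2][0] = 3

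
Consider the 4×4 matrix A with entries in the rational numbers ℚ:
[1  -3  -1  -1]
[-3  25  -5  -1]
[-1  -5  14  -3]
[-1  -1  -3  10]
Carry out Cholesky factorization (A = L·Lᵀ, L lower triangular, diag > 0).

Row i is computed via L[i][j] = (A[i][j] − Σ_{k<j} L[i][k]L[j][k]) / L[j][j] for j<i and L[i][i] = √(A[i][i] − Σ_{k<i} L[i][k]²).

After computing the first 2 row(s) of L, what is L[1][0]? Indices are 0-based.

L[1][0] = -3

Step 1: L[0][0] = √(1) = 1.
  L[1][0] = (-3) / L[0][0] = -3.
Step 2: L[1][1] = √(16) = 4.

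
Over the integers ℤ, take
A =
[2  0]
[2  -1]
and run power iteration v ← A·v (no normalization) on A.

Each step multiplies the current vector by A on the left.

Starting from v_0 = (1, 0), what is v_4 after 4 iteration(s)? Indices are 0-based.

v_4 = (16, 10)

v_0 = (1, 0).
v_1 = A·v_0 = (2, 2).
v_2 = A·v_1 = (4, 2).
v_3 = A·v_2 = (8, 6).
v_4 = A·v_3 = (16, 10).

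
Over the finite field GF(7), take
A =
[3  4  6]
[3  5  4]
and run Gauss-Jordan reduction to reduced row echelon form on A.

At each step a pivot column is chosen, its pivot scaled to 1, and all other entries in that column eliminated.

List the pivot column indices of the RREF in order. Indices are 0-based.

pivot(0,0)=3: scale R0 → (1, 6, 2)
  clear (1,0): R1 −= (3)R0 → (0, 1, 5)
pivot(1,1)=1: scale R1 → (0, 1, 5)
  clear (0,1): R0 −= (6)R1 → (1, 0, 0)

pivot columns: 0, 1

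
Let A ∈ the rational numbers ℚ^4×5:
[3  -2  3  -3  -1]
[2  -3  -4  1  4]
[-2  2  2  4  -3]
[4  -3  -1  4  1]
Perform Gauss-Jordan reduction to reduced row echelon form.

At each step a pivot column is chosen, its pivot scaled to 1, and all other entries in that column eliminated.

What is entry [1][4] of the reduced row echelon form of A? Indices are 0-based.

M[1][4] = -19/40

[1] R0 /= 3  ⇒  (1, -2/3, 1, -1, -1/3)
     R1 -= 2·R0  ⇒  (0, -5/3, -6, 3, 14/3)
     R2 -= -2·R0  ⇒  (0, 2/3, 4, 2, -11/3)
     R3 -= 4·R0  ⇒  (0, -1/3, -5, 8, 7/3)
[2] R1 /= -5/3  ⇒  (0, 1, 18/5, -9/5, -14/5)
     R0 -= -2/3·R1  ⇒  (1, 0, 17/5, -11/5, -11/5)
     R2 -= 2/3·R1  ⇒  (0, 0, 8/5, 16/5, -9/5)
     R3 -= -1/3·R1  ⇒  (0, 0, -19/5, 37/5, 7/5)
[3] R2 /= 8/5  ⇒  (0, 0, 1, 2, -9/8)
     R0 -= 17/5·R2  ⇒  (1, 0, 0, -9, 13/8)
     R1 -= 18/5·R2  ⇒  (0, 1, 0, -9, 5/4)
     R3 -= -19/5·R2  ⇒  (0, 0, 0, 15, -23/8)
[4] R3 /= 15  ⇒  (0, 0, 0, 1, -23/120)
     R0 -= -9·R3  ⇒  (1, 0, 0, 0, -1/10)
     R1 -= -9·R3  ⇒  (0, 1, 0, 0, -19/40)
     R2 -= 2·R3  ⇒  (0, 0, 1, 0, -89/120)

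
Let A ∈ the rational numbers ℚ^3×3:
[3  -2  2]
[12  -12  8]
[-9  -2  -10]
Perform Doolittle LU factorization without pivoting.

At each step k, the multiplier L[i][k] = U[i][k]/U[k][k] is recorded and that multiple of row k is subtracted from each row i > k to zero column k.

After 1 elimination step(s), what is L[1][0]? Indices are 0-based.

L[1][0] = 4

[col 0] pivot 3
  R1 -= 4*R0 → (0, -4, 0)  (L[1][0] := 4)
  R2 -= -3*R0 → (0, -8, -4)  (L[2][0] := -3)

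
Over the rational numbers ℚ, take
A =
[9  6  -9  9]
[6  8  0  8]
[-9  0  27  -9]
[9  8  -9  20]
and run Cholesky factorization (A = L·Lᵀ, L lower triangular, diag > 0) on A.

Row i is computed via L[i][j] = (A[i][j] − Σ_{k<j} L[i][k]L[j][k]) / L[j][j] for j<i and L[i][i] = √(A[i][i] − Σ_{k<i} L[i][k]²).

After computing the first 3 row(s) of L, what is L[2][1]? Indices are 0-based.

L[2][1] = 3

Step 1: L[0][0] = √(9) = 3.
  L[1][0] = (6) / L[0][0] = 2.
Step 2: L[1][1] = √(4) = 2.
  L[2][0] = (-9) / L[0][0] = -3.
  L[2][1] = (6) / L[1][1] = 3.
Step 3: L[2][2] = √(9) = 3.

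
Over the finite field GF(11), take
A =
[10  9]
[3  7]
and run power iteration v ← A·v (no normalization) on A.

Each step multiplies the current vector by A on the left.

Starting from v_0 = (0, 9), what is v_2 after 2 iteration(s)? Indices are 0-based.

v_2 = (2, 2)

v_0 = (0, 9).
v_1 = A·v_0 = (4, 8).
v_2 = A·v_1 = (2, 2).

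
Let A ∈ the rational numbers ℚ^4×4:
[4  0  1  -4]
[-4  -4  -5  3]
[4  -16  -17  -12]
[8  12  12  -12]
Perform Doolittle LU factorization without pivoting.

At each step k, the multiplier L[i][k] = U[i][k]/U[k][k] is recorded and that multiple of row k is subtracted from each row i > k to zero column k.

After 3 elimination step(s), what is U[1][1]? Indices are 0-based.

U[1][1] = -4

Step 1: pivot at (0,0) is 4.
  row1 ← row1 − (-1)·row0  ⇒  L[1][0]=-1, U row1=(0, -4, -4, -1)
  row2 ← row2 − (1)·row0  ⇒  L[2][0]=1, U row2=(0, -16, -18, -8)
  row3 ← row3 − (2)·row0  ⇒  L[3][0]=2, U row3=(0, 12, 10, -4)
Step 2: pivot at (1,1) is -4.
  row2 ← row2 − (4)·row1  ⇒  L[2][1]=4, U row2=(0, 0, -2, -4)
  row3 ← row3 − (-3)·row1  ⇒  L[3][1]=-3, U row3=(0, 0, -2, -7)
Step 3: pivot at (2,2) is -2.
  row3 ← row3 − (1)·row2  ⇒  L[3][2]=1, U row3=(0, 0, 0, -3)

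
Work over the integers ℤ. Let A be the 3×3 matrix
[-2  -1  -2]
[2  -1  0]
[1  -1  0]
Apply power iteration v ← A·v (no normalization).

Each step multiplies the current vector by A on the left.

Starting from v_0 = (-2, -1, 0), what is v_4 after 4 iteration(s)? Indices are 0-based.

v_0 = (-2, -1, 0).
v_1 = A·v_0 = (5, -3, -1).
v_2 = A·v_1 = (-5, 13, 8).
v_3 = A·v_2 = (-19, -23, -18).
v_4 = A·v_3 = (97, -15, 4).

v_4 = (97, -15, 4)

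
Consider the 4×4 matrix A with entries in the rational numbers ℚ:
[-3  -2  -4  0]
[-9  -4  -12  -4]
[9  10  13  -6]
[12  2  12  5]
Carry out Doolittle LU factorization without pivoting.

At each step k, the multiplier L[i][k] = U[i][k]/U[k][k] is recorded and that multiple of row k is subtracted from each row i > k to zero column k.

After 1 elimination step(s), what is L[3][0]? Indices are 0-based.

k=0: U[0][0]=-3
  eliminate (1,0): mult=3, new row 1: (0, 2, 0, -4); set L[1][0]=3
  eliminate (2,0): mult=-3, new row 2: (0, 4, 1, -6); set L[2][0]=-3
  eliminate (3,0): mult=-4, new row 3: (0, -6, -4, 5); set L[3][0]=-4

L[3][0] = -4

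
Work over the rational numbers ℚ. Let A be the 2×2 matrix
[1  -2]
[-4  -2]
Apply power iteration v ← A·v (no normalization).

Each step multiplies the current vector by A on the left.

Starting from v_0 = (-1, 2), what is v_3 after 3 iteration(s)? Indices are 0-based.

v_0 = (-1, 2).
v_1 = A·v_0 = (-5, 0).
v_2 = A·v_1 = (-5, 20).
v_3 = A·v_2 = (-45, -20).

v_3 = (-45, -20)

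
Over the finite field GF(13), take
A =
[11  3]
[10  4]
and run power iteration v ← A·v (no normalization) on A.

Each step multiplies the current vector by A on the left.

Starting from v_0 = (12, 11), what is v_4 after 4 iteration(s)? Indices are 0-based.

v_4 = (0, 12)

v_0 = (12, 11).
v_1 = A·v_0 = (9, 8).
v_2 = A·v_1 = (6, 5).
v_3 = A·v_2 = (3, 2).
v_4 = A·v_3 = (0, 12).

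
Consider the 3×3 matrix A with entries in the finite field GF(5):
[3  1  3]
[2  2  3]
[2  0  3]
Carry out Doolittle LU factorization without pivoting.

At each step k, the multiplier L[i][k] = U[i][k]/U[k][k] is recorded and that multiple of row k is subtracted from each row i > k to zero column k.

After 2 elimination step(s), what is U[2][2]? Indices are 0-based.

Step 1: pivot at (0,0) is 3.
  row1 ← row1 − (4)·row0  ⇒  L[1][0]=4, U row1=(0, 3, 1)
  row2 ← row2 − (4)·row0  ⇒  L[2][0]=4, U row2=(0, 1, 1)
Step 2: pivot at (1,1) is 3.
  row2 ← row2 − (2)·row1  ⇒  L[2][1]=2, U row2=(0, 0, 4)

U[2][2] = 4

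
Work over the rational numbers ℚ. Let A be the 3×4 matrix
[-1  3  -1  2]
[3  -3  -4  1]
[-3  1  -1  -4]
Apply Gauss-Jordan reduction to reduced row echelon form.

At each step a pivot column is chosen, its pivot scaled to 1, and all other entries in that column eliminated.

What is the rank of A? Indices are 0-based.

step 1: normalize row 0 (÷-1) = (1, -3, 1, -2)
  row 1: subtract 3×row0 = (0, 6, -7, 7)
  row 2: subtract -3×row0 = (0, -8, 2, -10)
step 2: normalize row 1 (÷6) = (0, 1, -7/6, 7/6)
  row 0: subtract -3×row1 = (1, 0, -5/2, 3/2)
  row 2: subtract -8×row1 = (0, 0, -22/3, -2/3)
step 3: normalize row 2 (÷-22/3) = (0, 0, 1, 1/11)
  row 0: subtract -5/2×row2 = (1, 0, 0, 19/11)
  row 1: subtract -7/6×row2 = (0, 1, 0, 14/11)

rank = 3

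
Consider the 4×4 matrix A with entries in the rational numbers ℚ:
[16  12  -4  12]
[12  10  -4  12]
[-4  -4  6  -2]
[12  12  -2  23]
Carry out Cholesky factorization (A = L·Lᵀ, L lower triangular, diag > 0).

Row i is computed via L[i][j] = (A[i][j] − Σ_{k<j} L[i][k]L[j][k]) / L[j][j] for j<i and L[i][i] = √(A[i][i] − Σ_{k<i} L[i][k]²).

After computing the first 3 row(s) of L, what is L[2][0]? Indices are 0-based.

Step 1: L[0][0] = √(16) = 4.
  L[1][0] = (12) / L[0][0] = 3.
Step 2: L[1][1] = √(1) = 1.
  L[2][0] = (-4) / L[0][0] = -1.
  L[2][1] = (-1) / L[1][1] = -1.
Step 3: L[2][2] = √(4) = 2.

L[2][0] = -1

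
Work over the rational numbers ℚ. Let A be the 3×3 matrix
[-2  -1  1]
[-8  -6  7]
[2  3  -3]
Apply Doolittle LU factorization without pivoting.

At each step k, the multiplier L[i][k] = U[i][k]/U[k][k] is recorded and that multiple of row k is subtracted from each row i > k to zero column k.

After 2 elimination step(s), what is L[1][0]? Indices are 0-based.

L[1][0] = 4

[col 0] pivot -2
  R1 -= 4*R0 → (0, -2, 3)  (L[1][0] := 4)
  R2 -= -1*R0 → (0, 2, -2)  (L[2][0] := -1)
[col 1] pivot -2
  R2 -= -1*R1 → (0, 0, 1)  (L[2][1] := -1)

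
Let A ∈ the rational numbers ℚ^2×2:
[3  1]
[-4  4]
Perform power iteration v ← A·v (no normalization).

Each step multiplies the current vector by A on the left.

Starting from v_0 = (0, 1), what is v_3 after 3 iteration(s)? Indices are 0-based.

v_0 = (0, 1).
v_1 = A·v_0 = (1, 4).
v_2 = A·v_1 = (7, 12).
v_3 = A·v_2 = (33, 20).

v_3 = (33, 20)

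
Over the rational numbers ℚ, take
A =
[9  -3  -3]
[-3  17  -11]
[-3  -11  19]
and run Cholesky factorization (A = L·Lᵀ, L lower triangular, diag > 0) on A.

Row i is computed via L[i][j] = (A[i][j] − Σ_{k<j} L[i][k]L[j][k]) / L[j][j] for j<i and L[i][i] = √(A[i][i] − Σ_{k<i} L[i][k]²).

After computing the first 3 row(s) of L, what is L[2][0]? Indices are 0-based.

Step 1: L[0][0] = √(9) = 3.
  L[1][0] = (-3) / L[0][0] = -1.
Step 2: L[1][1] = √(16) = 4.
  L[2][0] = (-3) / L[0][0] = -1.
  L[2][1] = (-12) / L[1][1] = -3.
Step 3: L[2][2] = √(9) = 3.

L[2][0] = -1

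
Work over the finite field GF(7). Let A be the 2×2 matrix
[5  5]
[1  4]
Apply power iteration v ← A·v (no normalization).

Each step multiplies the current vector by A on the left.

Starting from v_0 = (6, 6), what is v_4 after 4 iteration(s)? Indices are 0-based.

v_0 = (6, 6).
v_1 = A·v_0 = (4, 2).
v_2 = A·v_1 = (2, 5).
v_3 = A·v_2 = (0, 1).
v_4 = A·v_3 = (5, 4).

v_4 = (5, 4)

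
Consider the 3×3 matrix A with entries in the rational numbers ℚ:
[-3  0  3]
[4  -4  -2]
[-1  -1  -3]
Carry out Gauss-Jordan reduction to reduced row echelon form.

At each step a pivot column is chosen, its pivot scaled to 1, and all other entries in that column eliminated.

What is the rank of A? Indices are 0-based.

[1] R0 /= -3  ⇒  (1, 0, -1)
     R1 -= 4·R0  ⇒  (0, -4, 2)
     R2 -= -1·R0  ⇒  (0, -1, -4)
[2] R1 /= -4  ⇒  (0, 1, -1/2)
     R2 -= -1·R1  ⇒  (0, 0, -9/2)
[3] R2 /= -9/2  ⇒  (0, 0, 1)
     R0 -= -1·R2  ⇒  (1, 0, 0)
     R1 -= -1/2·R2  ⇒  (0, 1, 0)

rank = 3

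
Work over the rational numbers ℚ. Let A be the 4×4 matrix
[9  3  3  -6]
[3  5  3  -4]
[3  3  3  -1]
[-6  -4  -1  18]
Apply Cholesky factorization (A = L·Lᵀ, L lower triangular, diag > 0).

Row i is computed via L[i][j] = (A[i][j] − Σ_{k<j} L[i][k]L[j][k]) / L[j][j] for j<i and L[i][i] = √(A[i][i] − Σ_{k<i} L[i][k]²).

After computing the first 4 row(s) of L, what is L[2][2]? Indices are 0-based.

L[2][2] = 1

Step 1: L[0][0] = √(9) = 3.
  L[1][0] = (3) / L[0][0] = 1.
Step 2: L[1][1] = √(4) = 2.
  L[2][0] = (3) / L[0][0] = 1.
  L[2][1] = (2) / L[1][1] = 1.
Step 3: L[2][2] = √(1) = 1.
  L[3][0] = (-6) / L[0][0] = -2.
  L[3][1] = (-2) / L[1][1] = -1.
  L[3][2] = (2) / L[2][2] = 2.
Step 4: L[3][3] = √(9) = 3.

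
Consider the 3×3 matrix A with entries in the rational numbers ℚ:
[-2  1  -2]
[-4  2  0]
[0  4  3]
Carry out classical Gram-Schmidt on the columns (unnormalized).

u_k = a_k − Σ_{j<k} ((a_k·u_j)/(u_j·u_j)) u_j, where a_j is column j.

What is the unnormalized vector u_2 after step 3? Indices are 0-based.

u_2 = (-8/5, 4/5, 0)

Step 1: u_0 = a_0 = (-2, -4, 0).
Step 2: u_1 = a_1 − (-1/2)·u_0 = (0, 0, 4).
Step 3: u_2 = a_2 − (1/5)·u_0 − (3/4)·u_1 = (-8/5, 4/5, 0).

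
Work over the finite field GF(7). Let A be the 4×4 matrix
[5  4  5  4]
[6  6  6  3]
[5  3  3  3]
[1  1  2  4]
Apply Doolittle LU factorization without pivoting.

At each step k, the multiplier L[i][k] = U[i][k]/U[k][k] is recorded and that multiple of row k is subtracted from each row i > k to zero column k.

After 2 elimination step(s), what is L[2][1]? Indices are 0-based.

L[2][1] = 5

Step 1: pivot at (0,0) is 5.
  row1 ← row1 − (4)·row0  ⇒  L[1][0]=4, U row1=(0, 4, 0, 1)
  row2 ← row2 − (1)·row0  ⇒  L[2][0]=1, U row2=(0, 6, 5, 6)
  row3 ← row3 − (3)·row0  ⇒  L[3][0]=3, U row3=(0, 3, 1, 6)
Step 2: pivot at (1,1) is 4.
  row2 ← row2 − (5)·row1  ⇒  L[2][1]=5, U row2=(0, 0, 5, 1)
  row3 ← row3 − (6)·row1  ⇒  L[3][1]=6, U row3=(0, 0, 1, 0)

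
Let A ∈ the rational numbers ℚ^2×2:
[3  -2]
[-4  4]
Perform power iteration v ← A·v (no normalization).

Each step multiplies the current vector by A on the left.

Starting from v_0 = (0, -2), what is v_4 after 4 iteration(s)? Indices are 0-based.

v_0 = (0, -2).
v_1 = A·v_0 = (4, -8).
v_2 = A·v_1 = (28, -48).
v_3 = A·v_2 = (180, -304).
v_4 = A·v_3 = (1148, -1936).

v_4 = (1148, -1936)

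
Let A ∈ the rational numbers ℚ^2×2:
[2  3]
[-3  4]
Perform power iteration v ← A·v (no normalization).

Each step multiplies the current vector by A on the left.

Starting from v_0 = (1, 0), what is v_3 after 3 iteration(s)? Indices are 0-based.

v_0 = (1, 0).
v_1 = A·v_0 = (2, -3).
v_2 = A·v_1 = (-5, -18).
v_3 = A·v_2 = (-64, -57).

v_3 = (-64, -57)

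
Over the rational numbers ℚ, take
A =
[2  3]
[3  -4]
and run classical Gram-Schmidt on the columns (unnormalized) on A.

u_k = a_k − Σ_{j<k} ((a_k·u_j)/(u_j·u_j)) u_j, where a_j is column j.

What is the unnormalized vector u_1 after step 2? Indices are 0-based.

u_1 = (51/13, -34/13)

Step 1: u_0 = a_0 = (2, 3).
Step 2: u_1 = a_1 − (-6/13)·u_0 = (51/13, -34/13).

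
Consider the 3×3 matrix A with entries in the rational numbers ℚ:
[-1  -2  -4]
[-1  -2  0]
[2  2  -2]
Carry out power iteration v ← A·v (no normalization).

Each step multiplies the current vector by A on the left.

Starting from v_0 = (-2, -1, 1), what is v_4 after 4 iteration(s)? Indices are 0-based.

v_4 = (184, 120, -192)

v_0 = (-2, -1, 1).
v_1 = A·v_0 = (0, 4, -8).
v_2 = A·v_1 = (24, -8, 24).
v_3 = A·v_2 = (-104, -8, -16).
v_4 = A·v_3 = (184, 120, -192).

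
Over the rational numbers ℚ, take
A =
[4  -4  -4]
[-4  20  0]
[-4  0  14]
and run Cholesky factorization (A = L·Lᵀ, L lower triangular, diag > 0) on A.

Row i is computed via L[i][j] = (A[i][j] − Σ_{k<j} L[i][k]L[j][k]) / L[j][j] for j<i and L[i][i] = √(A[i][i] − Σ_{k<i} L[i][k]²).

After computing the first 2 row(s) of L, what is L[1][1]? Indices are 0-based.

Step 1: L[0][0] = √(4) = 2.
  L[1][0] = (-4) / L[0][0] = -2.
Step 2: L[1][1] = √(16) = 4.

L[1][1] = 4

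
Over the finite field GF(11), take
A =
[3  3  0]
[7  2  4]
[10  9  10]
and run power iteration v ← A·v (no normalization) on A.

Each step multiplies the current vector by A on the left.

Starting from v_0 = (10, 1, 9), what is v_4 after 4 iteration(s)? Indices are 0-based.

v_4 = (10, 2, 9)

v_0 = (10, 1, 9).
v_1 = A·v_0 = (0, 9, 1).
v_2 = A·v_1 = (5, 0, 3).
v_3 = A·v_2 = (4, 3, 3).
v_4 = A·v_3 = (10, 2, 9).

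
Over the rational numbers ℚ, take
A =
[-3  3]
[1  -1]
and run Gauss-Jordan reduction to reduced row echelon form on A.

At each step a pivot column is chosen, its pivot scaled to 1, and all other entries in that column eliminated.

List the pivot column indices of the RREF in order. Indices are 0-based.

[1] R0 /= -3  ⇒  (1, -1)
     R1 -= 1·R0  ⇒  (0, 0)
column 1 empty below row 1

pivot columns: 0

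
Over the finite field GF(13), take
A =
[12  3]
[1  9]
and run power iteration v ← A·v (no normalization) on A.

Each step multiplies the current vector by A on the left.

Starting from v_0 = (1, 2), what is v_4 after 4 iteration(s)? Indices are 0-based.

v_4 = (12, 3)

v_0 = (1, 2).
v_1 = A·v_0 = (5, 6).
v_2 = A·v_1 = (0, 7).
v_3 = A·v_2 = (8, 11).
v_4 = A·v_3 = (12, 3).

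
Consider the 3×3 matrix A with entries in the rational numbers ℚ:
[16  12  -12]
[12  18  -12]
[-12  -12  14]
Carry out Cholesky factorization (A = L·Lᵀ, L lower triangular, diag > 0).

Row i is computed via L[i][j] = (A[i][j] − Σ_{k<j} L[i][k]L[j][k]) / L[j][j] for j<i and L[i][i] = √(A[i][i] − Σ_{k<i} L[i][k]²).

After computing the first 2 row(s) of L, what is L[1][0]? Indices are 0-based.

Step 1: L[0][0] = √(16) = 4.
  L[1][0] = (12) / L[0][0] = 3.
Step 2: L[1][1] = √(9) = 3.

L[1][0] = 3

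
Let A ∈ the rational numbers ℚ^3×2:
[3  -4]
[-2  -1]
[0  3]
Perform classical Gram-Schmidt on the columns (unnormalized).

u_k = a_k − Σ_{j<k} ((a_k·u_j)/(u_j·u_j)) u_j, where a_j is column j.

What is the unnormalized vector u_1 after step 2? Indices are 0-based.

Step 1: u_0 = a_0 = (3, -2, 0).
Step 2: u_1 = a_1 − (-10/13)·u_0 = (-22/13, -33/13, 3).

u_1 = (-22/13, -33/13, 3)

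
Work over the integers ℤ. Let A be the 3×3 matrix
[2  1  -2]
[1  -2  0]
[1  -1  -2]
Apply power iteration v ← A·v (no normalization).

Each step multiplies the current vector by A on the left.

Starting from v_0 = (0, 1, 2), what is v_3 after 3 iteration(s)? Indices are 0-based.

v_0 = (0, 1, 2).
v_1 = A·v_0 = (-3, -2, -5).
v_2 = A·v_1 = (2, 1, 9).
v_3 = A·v_2 = (-13, 0, -17).

v_3 = (-13, 0, -17)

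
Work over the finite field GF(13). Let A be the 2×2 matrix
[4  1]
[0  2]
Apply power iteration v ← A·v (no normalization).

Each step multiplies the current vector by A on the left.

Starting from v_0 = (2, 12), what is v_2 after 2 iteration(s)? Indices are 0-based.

v_2 = (0, 9)

v_0 = (2, 12).
v_1 = A·v_0 = (7, 11).
v_2 = A·v_1 = (0, 9).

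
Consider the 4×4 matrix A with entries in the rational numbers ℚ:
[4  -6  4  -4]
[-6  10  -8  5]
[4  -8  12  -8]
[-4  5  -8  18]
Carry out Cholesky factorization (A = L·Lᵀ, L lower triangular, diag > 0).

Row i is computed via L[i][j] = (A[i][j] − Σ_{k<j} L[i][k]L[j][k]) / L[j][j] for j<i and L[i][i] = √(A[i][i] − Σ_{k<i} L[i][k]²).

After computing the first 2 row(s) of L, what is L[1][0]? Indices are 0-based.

L[1][0] = -3

Step 1: L[0][0] = √(4) = 2.
  L[1][0] = (-6) / L[0][0] = -3.
Step 2: L[1][1] = √(1) = 1.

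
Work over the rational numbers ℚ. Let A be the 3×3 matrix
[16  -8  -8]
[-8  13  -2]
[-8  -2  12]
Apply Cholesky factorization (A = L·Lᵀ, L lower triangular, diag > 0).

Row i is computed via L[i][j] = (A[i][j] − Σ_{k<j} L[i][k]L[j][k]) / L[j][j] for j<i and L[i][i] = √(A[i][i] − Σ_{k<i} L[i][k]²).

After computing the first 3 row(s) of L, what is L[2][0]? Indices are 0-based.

L[2][0] = -2

Step 1: L[0][0] = √(16) = 4.
  L[1][0] = (-8) / L[0][0] = -2.
Step 2: L[1][1] = √(9) = 3.
  L[2][0] = (-8) / L[0][0] = -2.
  L[2][1] = (-6) / L[1][1] = -2.
Step 3: L[2][2] = √(4) = 2.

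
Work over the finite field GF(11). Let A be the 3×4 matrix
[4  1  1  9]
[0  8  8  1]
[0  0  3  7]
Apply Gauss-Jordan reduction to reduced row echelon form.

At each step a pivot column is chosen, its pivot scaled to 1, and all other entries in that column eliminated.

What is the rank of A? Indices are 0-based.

rank = 3

step 1: normalize row 0 (÷4) = (1, 3, 3, 5)
step 2: normalize row 1 (÷8) = (0, 1, 1, 7)
  row 0: subtract 3×row1 = (1, 0, 0, 6)
step 3: normalize row 2 (÷3) = (0, 0, 1, 6)
  row 1: subtract 1×row2 = (0, 1, 0, 1)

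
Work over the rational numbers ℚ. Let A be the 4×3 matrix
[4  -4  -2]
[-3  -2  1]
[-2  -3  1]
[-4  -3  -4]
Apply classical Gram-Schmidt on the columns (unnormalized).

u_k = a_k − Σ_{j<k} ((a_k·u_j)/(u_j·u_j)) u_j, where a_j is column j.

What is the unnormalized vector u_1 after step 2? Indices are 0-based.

u_1 = (-212/45, -22/15, -119/45, -103/45)

Step 1: u_0 = a_0 = (4, -3, -2, -4).
Step 2: u_1 = a_1 − (8/45)·u_0 = (-212/45, -22/15, -119/45, -103/45).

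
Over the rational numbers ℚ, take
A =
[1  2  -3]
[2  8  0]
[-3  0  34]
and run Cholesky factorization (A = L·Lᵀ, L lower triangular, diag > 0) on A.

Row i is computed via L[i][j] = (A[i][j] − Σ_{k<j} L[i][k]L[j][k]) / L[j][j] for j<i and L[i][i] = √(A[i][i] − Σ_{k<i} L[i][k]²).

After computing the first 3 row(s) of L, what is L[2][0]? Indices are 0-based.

L[2][0] = -3

Step 1: L[0][0] = √(1) = 1.
  L[1][0] = (2) / L[0][0] = 2.
Step 2: L[1][1] = √(4) = 2.
  L[2][0] = (-3) / L[0][0] = -3.
  L[2][1] = (6) / L[1][1] = 3.
Step 3: L[2][2] = √(16) = 4.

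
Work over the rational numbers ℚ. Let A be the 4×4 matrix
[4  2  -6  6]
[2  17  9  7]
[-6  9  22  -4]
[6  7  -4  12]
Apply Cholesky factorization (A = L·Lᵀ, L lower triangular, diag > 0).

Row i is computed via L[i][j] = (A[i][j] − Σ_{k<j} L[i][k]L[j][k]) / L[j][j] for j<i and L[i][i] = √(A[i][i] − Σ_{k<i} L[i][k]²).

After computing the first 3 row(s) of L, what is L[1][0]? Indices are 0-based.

L[1][0] = 1

Step 1: L[0][0] = √(4) = 2.
  L[1][0] = (2) / L[0][0] = 1.
Step 2: L[1][1] = √(16) = 4.
  L[2][0] = (-6) / L[0][0] = -3.
  L[2][1] = (12) / L[1][1] = 3.
Step 3: L[2][2] = √(4) = 2.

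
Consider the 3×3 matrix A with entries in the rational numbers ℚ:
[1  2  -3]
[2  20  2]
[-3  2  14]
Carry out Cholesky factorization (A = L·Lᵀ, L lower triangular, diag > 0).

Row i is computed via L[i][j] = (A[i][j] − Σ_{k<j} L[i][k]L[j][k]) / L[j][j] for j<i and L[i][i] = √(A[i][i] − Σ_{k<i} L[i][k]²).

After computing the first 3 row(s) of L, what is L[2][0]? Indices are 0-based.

L[2][0] = -3

Step 1: L[0][0] = √(1) = 1.
  L[1][0] = (2) / L[0][0] = 2.
Step 2: L[1][1] = √(16) = 4.
  L[2][0] = (-3) / L[0][0] = -3.
  L[2][1] = (8) / L[1][1] = 2.
Step 3: L[2][2] = √(1) = 1.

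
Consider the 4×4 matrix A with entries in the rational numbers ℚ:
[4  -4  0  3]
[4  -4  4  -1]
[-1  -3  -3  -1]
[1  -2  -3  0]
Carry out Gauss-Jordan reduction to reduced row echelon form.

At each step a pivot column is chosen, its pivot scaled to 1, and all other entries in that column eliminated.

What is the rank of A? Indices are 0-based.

rank = 4

pivot(0,0)=4: scale R0 → (1, -1, 0, 3/4)
  clear (1,0): R1 −= (4)R0 → (0, 0, 4, -4)
  clear (2,0): R2 −= (-1)R0 → (0, -4, -3, -1/4)
  clear (3,0): R3 −= (1)R0 → (0, -1, -3, -3/4)
pivot(1,1): swap R1↔R2
pivot(1,1)=-4: scale R1 → (0, 1, 3/4, 1/16)
  clear (0,1): R0 −= (-1)R1 → (1, 0, 3/4, 13/16)
  clear (3,1): R3 −= (-1)R1 → (0, 0, -9/4, -11/16)
pivot(2,2)=4: scale R2 → (0, 0, 1, -1)
  clear (0,2): R0 −= (3/4)R2 → (1, 0, 0, 25/16)
  clear (1,2): R1 −= (3/4)R2 → (0, 1, 0, 13/16)
  clear (3,2): R3 −= (-9/4)R2 → (0, 0, 0, -47/16)
pivot(3,3)=-47/16: scale R3 → (0, 0, 0, 1)
  clear (0,3): R0 −= (25/16)R3 → (1, 0, 0, 0)
  clear (1,3): R1 −= (13/16)R3 → (0, 1, 0, 0)
  clear (2,3): R2 −= (-1)R3 → (0, 0, 1, 0)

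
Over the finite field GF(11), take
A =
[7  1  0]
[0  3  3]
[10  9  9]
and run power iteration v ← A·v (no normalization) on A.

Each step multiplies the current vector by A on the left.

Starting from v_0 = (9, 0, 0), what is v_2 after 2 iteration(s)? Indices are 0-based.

v_0 = (9, 0, 0).
v_1 = A·v_0 = (8, 0, 2).
v_2 = A·v_1 = (1, 6, 10).

v_2 = (1, 6, 10)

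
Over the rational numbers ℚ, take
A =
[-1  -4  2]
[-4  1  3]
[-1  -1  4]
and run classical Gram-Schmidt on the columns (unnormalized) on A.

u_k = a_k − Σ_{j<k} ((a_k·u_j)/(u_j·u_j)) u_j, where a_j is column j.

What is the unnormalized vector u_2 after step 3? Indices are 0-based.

u_2 = (-245/323, -147/323, 49/19)

Step 1: u_0 = a_0 = (-1, -4, -1).
Step 2: u_1 = a_1 − (1/18)·u_0 = (-71/18, 11/9, -17/18).
Step 3: u_2 = a_2 − (-1)·u_0 − (-144/323)·u_1 = (-245/323, -147/323, 49/19).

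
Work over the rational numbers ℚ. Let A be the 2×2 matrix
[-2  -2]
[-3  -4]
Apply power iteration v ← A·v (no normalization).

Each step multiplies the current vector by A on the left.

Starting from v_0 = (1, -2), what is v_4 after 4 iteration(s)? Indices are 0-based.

v_4 = (-452, -824)

v_0 = (1, -2).
v_1 = A·v_0 = (2, 5).
v_2 = A·v_1 = (-14, -26).
v_3 = A·v_2 = (80, 146).
v_4 = A·v_3 = (-452, -824).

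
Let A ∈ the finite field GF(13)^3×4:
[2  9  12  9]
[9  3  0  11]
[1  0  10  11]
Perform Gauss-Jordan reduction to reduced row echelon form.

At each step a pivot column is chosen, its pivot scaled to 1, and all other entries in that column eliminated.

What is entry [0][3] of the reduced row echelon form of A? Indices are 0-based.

M[0][3] = 4

step 1: normalize row 0 (÷2) = (1, 11, 6, 11)
  row 1: subtract 9×row0 = (0, 8, 11, 3)
  row 2: subtract 1×row0 = (0, 2, 4, 0)
step 2: normalize row 1 (÷8) = (0, 1, 3, 2)
  row 0: subtract 11×row1 = (1, 0, 12, 2)
  row 2: subtract 2×row1 = (0, 0, 11, 9)
step 3: normalize row 2 (÷11) = (0, 0, 1, 2)
  row 0: subtract 12×row2 = (1, 0, 0, 4)
  row 1: subtract 3×row2 = (0, 1, 0, 9)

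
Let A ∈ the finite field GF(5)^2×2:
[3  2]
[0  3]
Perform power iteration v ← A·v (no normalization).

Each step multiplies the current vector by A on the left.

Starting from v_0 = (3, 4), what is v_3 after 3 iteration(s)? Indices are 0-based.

v_0 = (3, 4).
v_1 = A·v_0 = (2, 2).
v_2 = A·v_1 = (0, 1).
v_3 = A·v_2 = (2, 3).

v_3 = (2, 3)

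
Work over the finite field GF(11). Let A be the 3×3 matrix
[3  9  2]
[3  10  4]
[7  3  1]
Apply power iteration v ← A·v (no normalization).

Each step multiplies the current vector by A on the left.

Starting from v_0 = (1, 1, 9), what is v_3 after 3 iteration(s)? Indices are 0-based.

v_3 = (3, 3, 2)

v_0 = (1, 1, 9).
v_1 = A·v_0 = (8, 5, 8).
v_2 = A·v_1 = (8, 7, 2).
v_3 = A·v_2 = (3, 3, 2).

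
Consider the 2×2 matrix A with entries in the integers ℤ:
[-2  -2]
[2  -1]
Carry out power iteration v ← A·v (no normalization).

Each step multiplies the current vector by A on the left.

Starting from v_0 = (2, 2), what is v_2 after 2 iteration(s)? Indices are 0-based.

v_0 = (2, 2).
v_1 = A·v_0 = (-8, 2).
v_2 = A·v_1 = (12, -18).

v_2 = (12, -18)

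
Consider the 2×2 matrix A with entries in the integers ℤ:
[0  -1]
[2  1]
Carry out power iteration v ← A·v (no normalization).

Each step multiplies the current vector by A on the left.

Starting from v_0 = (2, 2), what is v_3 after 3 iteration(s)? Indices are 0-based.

v_3 = (-2, -10)

v_0 = (2, 2).
v_1 = A·v_0 = (-2, 6).
v_2 = A·v_1 = (-6, 2).
v_3 = A·v_2 = (-2, -10).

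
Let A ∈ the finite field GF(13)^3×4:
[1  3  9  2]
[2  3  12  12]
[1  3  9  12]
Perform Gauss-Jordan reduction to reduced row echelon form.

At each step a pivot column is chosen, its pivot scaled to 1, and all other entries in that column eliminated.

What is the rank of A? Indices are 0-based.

rank = 3

[1] R0 /= 1  ⇒  (1, 3, 9, 2)
     R1 -= 2·R0  ⇒  (0, 10, 7, 8)
     R2 -= 1·R0  ⇒  (0, 0, 0, 10)
[2] R1 /= 10  ⇒  (0, 1, 2, 6)
     R0 -= 3·R1  ⇒  (1, 0, 3, 10)
column 2 empty below row 2
[3] R2 /= 10  ⇒  (0, 0, 0, 1)
     R0 -= 10·R2  ⇒  (1, 0, 3, 0)
     R1 -= 6·R2  ⇒  (0, 1, 2, 0)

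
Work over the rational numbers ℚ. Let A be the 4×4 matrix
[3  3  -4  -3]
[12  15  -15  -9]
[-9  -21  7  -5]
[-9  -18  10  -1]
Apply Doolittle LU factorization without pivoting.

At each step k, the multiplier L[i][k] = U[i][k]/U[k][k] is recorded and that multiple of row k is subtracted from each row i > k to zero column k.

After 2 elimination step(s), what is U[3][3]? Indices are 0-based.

k=0: U[0][0]=3
  eliminate (1,0): mult=4, new row 1: (0, 3, 1, 3); set L[1][0]=4
  eliminate (2,0): mult=-3, new row 2: (0, -12, -5, -14); set L[2][0]=-3
  eliminate (3,0): mult=-3, new row 3: (0, -9, -2, -10); set L[3][0]=-3
k=1: U[1][1]=3
  eliminate (2,1): mult=-4, new row 2: (0, 0, -1, -2); set L[2][1]=-4
  eliminate (3,1): mult=-3, new row 3: (0, 0, 1, -1); set L[3][1]=-3

U[3][3] = -1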